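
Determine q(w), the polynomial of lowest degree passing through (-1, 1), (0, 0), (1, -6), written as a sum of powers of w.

q(w) = -(5/2)w^2 - (7/2)w

Build the Lagrange basis polynomials:
L_0(w) = w(w - 1) / [2] = (1/2)w^2 - (1/2)w
L_1(w) = (w + 1)(w - 1) / [-1] = -w^2 + 1
L_2(w) = (w + 1)w / [2] = (1/2)w^2 + (1/2)w
q(w) = 1·L_0 + 0·L_1 + (-6)·L_2
  1·L_0(w) = (1/2)w^2 - (1/2)w
  0·L_1(w) = 0
  (-6)·L_2(w) = -3w^2 - 3w
Adding term by term: -(5/2)w^2 - (7/2)w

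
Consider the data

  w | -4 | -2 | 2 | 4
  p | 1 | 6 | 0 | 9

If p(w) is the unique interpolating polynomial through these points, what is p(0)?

7/3

Evaluate each Lagrange basis at w = 0:
L_0(0) = (2)·(-2)·(-4)/[(-2)·(-6)·(-8)] = -1/6
L_1(0) = (4)·(-2)·(-4)/[(2)·(-4)·(-6)] = 2/3
L_2(0) = (4)·(2)·(-4)/[(6)·(4)·(-2)] = 2/3
L_3(0) = (4)·(2)·(-2)/[(8)·(6)·(2)] = -1/6
Sum: 1·(-1/6) + 6·(2/3) + 0 + 9·(-1/6) = 7/3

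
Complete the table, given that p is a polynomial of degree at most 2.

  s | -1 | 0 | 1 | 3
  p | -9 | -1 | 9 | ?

35

The 3 known values determine p uniquely (degree ≤ 2).
L_0(3) = (3)·(2)/[(-1)·(-2)] = 3
L_1(3) = (4)·(2)/[(1)·(-1)] = -8
L_2(3) = (4)·(3)/[(2)·(1)] = 6
Sum: (-9)·(3) + (-1)·(-8) + 9·(6) = 35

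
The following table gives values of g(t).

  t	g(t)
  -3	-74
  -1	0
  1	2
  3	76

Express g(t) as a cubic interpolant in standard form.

g(t) = 3t^3 - 2t + 1

L_0(t) = (t + 1)(t - 1)(t - 3) / [-48] = -(1/48)t^3 + (1/16)t^2 + (1/48)t - 1/16
L_1(t) = (t + 3)(t - 1)(t - 3) / [16] = (1/16)t^3 - (1/16)t^2 - (9/16)t + 9/16
L_2(t) = (t + 3)(t + 1)(t - 3) / [-16] = -(1/16)t^3 - (1/16)t^2 + (9/16)t + 9/16
L_3(t) = (t + 3)(t + 1)(t - 1) / [48] = (1/48)t^3 + (1/16)t^2 - (1/48)t - 1/16
g(t) = (-74)·L_0 + 0·L_1 + 2·L_2 + 76·L_3
  (-74)·L_0(t) = (37/24)t^3 - (37/8)t^2 - (37/24)t + 37/8
  0·L_1(t) = 0
  2·L_2(t) = -(1/8)t^3 - (1/8)t^2 + (9/8)t + 9/8
  76·L_3(t) = (19/12)t^3 + (19/4)t^2 - (19/12)t - 19/4
Adding term by term: 3t^3 - 2t + 1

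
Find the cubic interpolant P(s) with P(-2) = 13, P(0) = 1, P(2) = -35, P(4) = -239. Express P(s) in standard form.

P(s) = -3s^3 - 3s^2 + 1

Build the Lagrange basis polynomials:
L_0(s) = s(s - 2)(s - 4) / [-48] = -(1/48)s^3 + (1/8)s^2 - (1/6)s
L_1(s) = (s + 2)(s - 2)(s - 4) / [16] = (1/16)s^3 - (1/4)s^2 - (1/4)s + 1
L_2(s) = (s + 2)s(s - 4) / [-16] = -(1/16)s^3 + (1/8)s^2 + (1/2)s
L_3(s) = (s + 2)s(s - 2) / [48] = (1/48)s^3 - (1/12)s
P(s) = 13·L_0 + 1·L_1 + (-35)·L_2 + (-239)·L_3
  13·L_0(s) = -(13/48)s^3 + (13/8)s^2 - (13/6)s
  1·L_1(s) = (1/16)s^3 - (1/4)s^2 - (1/4)s + 1
  (-35)·L_2(s) = (35/16)s^3 - (35/8)s^2 - (35/2)s
  (-239)·L_3(s) = -(239/48)s^3 + (239/12)s
Adding term by term: -3s^3 - 3s^2 + 1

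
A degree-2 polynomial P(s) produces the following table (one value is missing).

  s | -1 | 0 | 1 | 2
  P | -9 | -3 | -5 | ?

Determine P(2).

-15

The 3 known values determine P uniquely (degree ≤ 2).
Evaluate each Lagrange basis at s = 2:
L_0(2) = (2)·(1)/[(-1)·(-2)] = 1
L_1(2) = (3)·(1)/[(1)·(-1)] = -3
L_2(2) = (3)·(2)/[(2)·(1)] = 3
Sum: (-9)·(1) + (-3)·(-3) + (-5)·(3) = -15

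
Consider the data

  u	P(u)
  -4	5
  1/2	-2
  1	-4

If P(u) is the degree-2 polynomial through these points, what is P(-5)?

58/15

Evaluate each Lagrange basis at u = -5:
L_0(-5) = (-11/2)·(-6)/[(-9/2)·(-5)] = 22/15
L_1(-5) = (-1)·(-6)/[(9/2)·(-1/2)] = -8/3
L_2(-5) = (-1)·(-11/2)/[(5)·(1/2)] = 11/5
Sum: 5·(22/15) + (-2)·(-8/3) + (-4)·(11/5) = 58/15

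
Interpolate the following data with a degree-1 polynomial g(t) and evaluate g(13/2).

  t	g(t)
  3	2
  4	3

11/2

L_0(13/2) = (5/2)/[(-1)] = -5/2
L_1(13/2) = (7/2)/[(1)] = 7/2
Sum: 2·(-5/2) + 3·(7/2) = 11/2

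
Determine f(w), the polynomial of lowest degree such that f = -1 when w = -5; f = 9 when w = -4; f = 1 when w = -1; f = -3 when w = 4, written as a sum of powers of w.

f(w) = (17/45)w^3 + (11/18)w^2 - (679/90)w - 61/9

Newton's divided differences:
f[-5,-4] = (9 - (-1)) / (-4 - (-5)) = 10
f[-4,-1] = (1 - 9) / (-1 - (-4)) = -8/3
f[-1,4] = (-3 - 1) / (4 - (-1)) = -4/5
f[-5,-4,-1] = (-8/3 - 10) / (-1 - (-5)) = -19/6
f[-4,-1,4] = (-4/5 - (-8/3)) / (4 - (-4)) = 7/30
f[-5,-4,-1,4] = (7/30 - (-19/6)) / (4 - (-5)) = 17/45
f(w) = -1 + 10·(w + 5) + (-19/6)·(w + 5)(w + 4) + (17/45)·(w + 5)(w + 4)(w + 1)
Expanding: f(w) = (17/45)w^3 + (11/18)w^2 - (679/90)w - 61/9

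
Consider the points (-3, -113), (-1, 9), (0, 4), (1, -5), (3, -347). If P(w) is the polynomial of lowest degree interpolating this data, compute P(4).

-1016

Evaluate each Lagrange basis at w = 4:
L_0(4) = (5)·(4)·(3)·(1)/[(-2)·(-3)·(-4)·(-6)] = 5/12
L_1(4) = (7)·(4)·(3)·(1)/[(2)·(-1)·(-2)·(-4)] = -21/4
L_2(4) = (7)·(5)·(3)·(1)/[(3)·(1)·(-1)·(-3)] = 35/3
L_3(4) = (7)·(5)·(4)·(1)/[(4)·(2)·(1)·(-2)] = -35/4
L_4(4) = (7)·(5)·(4)·(3)/[(6)·(4)·(3)·(2)] = 35/12
Sum: (-113)·(5/12) + 9·(-21/4) + 4·(35/3) + (-5)·(-35/4) + (-347)·(35/12) = -1016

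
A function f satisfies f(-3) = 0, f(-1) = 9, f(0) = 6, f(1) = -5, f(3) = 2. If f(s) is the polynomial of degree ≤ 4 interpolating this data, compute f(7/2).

3575/128

Evaluate each Lagrange basis at s = 7/2:
L_0(7/2) = (9/2)·(7/2)·(5/2)·(1/2)/[(-2)·(-3)·(-4)·(-6)] = 35/256
L_1(7/2) = (13/2)·(7/2)·(5/2)·(1/2)/[(2)·(-1)·(-2)·(-4)] = -455/256
L_2(7/2) = (13/2)·(9/2)·(5/2)·(1/2)/[(3)·(1)·(-1)·(-3)] = 65/16
L_3(7/2) = (13/2)·(9/2)·(7/2)·(1/2)/[(4)·(2)·(1)·(-2)] = -819/256
L_4(7/2) = (13/2)·(9/2)·(7/2)·(5/2)/[(6)·(4)·(3)·(2)] = 455/256
Sum: 0 + 9·(-455/256) + 6·(65/16) + (-5)·(-819/256) + 2·(455/256) = 3575/128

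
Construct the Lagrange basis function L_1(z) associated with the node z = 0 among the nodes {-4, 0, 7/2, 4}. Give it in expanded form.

L_1(z) = (1/56)z^3 - (1/16)z^2 - (2/7)z + 1

L_1(z) = (z + 4)(z - 7/2)(z - 4) / [(4)·(-7/2)·(-4)]
       = (z^3 - (7/2)z^2 - 16z + 56) / (56)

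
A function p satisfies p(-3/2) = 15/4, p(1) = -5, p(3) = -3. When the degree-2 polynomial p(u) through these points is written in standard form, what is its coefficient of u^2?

The leading coefficient equals the top divided difference p[-3/2,1,3].
p[-3/2,1] = (-5 - 15/4) / (1 - (-3/2)) = -7/2
p[1,3] = (-3 - (-5)) / (3 - 1) = 1
p[-3/2,1,3] = (1 - (-7/2)) / (3 - (-3/2)) = 1

1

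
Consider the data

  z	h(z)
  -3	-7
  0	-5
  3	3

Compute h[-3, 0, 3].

h[-3,0] = (-5 - (-7)) / (0 - (-3)) = 2/3
h[0,3] = (3 - (-5)) / (3 - 0) = 8/3
h[-3,0,3] = (8/3 - 2/3) / (3 - (-3)) = 1/3

1/3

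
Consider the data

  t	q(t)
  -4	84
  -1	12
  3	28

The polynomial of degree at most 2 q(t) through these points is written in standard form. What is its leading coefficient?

L_0(t) = (t + 1)(t - 3) / [21] = (1/21)t^2 - (2/21)t - 1/7
L_1(t) = (t + 4)(t - 3) / [-12] = -(1/12)t^2 - (1/12)t + 1
L_2(t) = (t + 4)(t + 1) / [28] = (1/28)t^2 + (5/28)t + 1/7
q(t) = 84·L_0 + 12·L_1 + 28·L_2
Only the coefficient of t^2 is needed; take it from each L_i and combine:
84·(1/21) + 12·(-1/12) + 28·(1/28) = 4

4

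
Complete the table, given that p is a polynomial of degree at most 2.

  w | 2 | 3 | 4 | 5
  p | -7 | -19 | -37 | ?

The 3 known values determine p uniquely (degree ≤ 2).
Evaluate each Lagrange basis at w = 5:
L_0(5) = (2)·(1)/[(-1)·(-2)] = 1
L_1(5) = (3)·(1)/[(1)·(-1)] = -3
L_2(5) = (3)·(2)/[(2)·(1)] = 3
Sum: (-7)·(1) + (-19)·(-3) + (-37)·(3) = -61

-61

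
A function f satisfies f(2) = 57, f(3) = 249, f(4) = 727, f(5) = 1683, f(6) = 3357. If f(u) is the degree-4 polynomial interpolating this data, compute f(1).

7

L_0(1) = (-2)·(-3)·(-4)·(-5)/[(-1)·(-2)·(-3)·(-4)] = 5
L_1(1) = (-1)·(-3)·(-4)·(-5)/[(1)·(-1)·(-2)·(-3)] = -10
L_2(1) = (-1)·(-2)·(-4)·(-5)/[(2)·(1)·(-1)·(-2)] = 10
L_3(1) = (-1)·(-2)·(-3)·(-5)/[(3)·(2)·(1)·(-1)] = -5
L_4(1) = (-1)·(-2)·(-3)·(-4)/[(4)·(3)·(2)·(1)] = 1
Sum: 57·(5) + 249·(-10) + 727·(10) + 1683·(-5) + 3357·(1) = 7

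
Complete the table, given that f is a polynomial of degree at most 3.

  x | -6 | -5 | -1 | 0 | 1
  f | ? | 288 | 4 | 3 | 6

The 4 known values determine f uniquely (degree ≤ 3).
Evaluate each Lagrange basis at x = -6:
L_0(-6) = (-5)·(-6)·(-7)/[(-4)·(-5)·(-6)] = 7/4
L_1(-6) = (-1)·(-6)·(-7)/[(4)·(-1)·(-2)] = -21/4
L_2(-6) = (-1)·(-5)·(-7)/[(5)·(1)·(-1)] = 7
L_3(-6) = (-1)·(-5)·(-6)/[(6)·(2)·(1)] = -5/2
Sum: 288·(7/4) + 4·(-21/4) + 3·(7) + 6·(-5/2) = 489

489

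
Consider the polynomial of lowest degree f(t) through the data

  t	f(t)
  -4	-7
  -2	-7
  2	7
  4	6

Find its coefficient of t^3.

-5/32

The leading coefficient equals the top divided difference f[-4,-2,2,4].
f[-4,-2] = (-7 - (-7)) / (-2 - (-4)) = 0
f[-2,2] = (7 - (-7)) / (2 - (-2)) = 7/2
f[2,4] = (6 - 7) / (4 - 2) = -1/2
f[-4,-2,2] = (7/2 - 0) / (2 - (-4)) = 7/12
f[-2,2,4] = (-1/2 - 7/2) / (4 - (-2)) = -2/3
f[-4,-2,2,4] = (-2/3 - 7/12) / (4 - (-4)) = -5/32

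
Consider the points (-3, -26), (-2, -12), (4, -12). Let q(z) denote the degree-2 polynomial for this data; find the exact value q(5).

Evaluate each Lagrange basis at z = 5:
L_0(5) = (7)·(1)/[(-1)·(-7)] = 1
L_1(5) = (8)·(1)/[(1)·(-6)] = -4/3
L_2(5) = (8)·(7)/[(7)·(6)] = 4/3
Sum: (-26)·(1) + (-12)·(-4/3) + (-12)·(4/3) = -26

-26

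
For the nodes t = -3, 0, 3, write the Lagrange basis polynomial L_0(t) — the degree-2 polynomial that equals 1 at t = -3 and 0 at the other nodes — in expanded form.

L_0(t) = t(t - 3) / [(-3)·(-6)]
       = (t^2 - 3t) / (18)

L_0(t) = (1/18)t^2 - (1/6)t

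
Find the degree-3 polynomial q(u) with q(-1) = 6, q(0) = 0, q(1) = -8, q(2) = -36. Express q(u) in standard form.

Newton's divided differences:
q[-1,0] = (0 - 6) / (0 - (-1)) = -6
q[0,1] = (-8 - 0) / (1 - 0) = -8
q[1,2] = (-36 - (-8)) / (2 - 1) = -28
q[-1,0,1] = (-8 - (-6)) / (1 - (-1)) = -1
q[0,1,2] = (-28 - (-8)) / (2 - 0) = -10
q[-1,0,1,2] = (-10 - (-1)) / (2 - (-1)) = -3
q(u) = 6 + (-6)·(u + 1) + (-1)·(u + 1)u + (-3)·(u + 1)u(u - 1)
Expanding: q(u) = -3u^3 - u^2 - 4u

q(u) = -3u^3 - u^2 - 4u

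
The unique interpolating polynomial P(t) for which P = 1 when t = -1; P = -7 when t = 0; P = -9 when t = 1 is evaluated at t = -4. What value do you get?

61

L_0(-4) = (-4)·(-5)/[(-1)·(-2)] = 10
L_1(-4) = (-3)·(-5)/[(1)·(-1)] = -15
L_2(-4) = (-3)·(-4)/[(2)·(1)] = 6
Sum: 1·(10) + (-7)·(-15) + (-9)·(6) = 61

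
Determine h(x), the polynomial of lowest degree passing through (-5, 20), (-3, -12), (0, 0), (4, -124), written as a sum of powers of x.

h(x) = -x^3 - 4x^2 + x

L_0(x) = (x + 3)x(x - 4) / [-90] = -(1/90)x^3 + (1/90)x^2 + (2/15)x
L_1(x) = (x + 5)x(x - 4) / [42] = (1/42)x^3 + (1/42)x^2 - (10/21)x
L_2(x) = (x + 5)(x + 3)(x - 4) / [-60] = -(1/60)x^3 - (1/15)x^2 + (17/60)x + 1
L_3(x) = (x + 5)(x + 3)x / [252] = (1/252)x^3 + (2/63)x^2 + (5/84)x
h(x) = 20·L_0 + (-12)·L_1 + 0·L_2 + (-124)·L_3
  20·L_0(x) = -(2/9)x^3 + (2/9)x^2 + (8/3)x
  (-12)·L_1(x) = -(2/7)x^3 - (2/7)x^2 + (40/7)x
  0·L_2(x) = 0
  (-124)·L_3(x) = -(31/63)x^3 - (248/63)x^2 - (155/21)x
Adding term by term: -x^3 - 4x^2 + x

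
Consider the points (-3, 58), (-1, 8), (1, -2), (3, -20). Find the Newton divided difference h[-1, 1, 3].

-1

h[-1,1] = (-2 - 8) / (1 - (-1)) = -5
h[1,3] = (-20 - (-2)) / (3 - 1) = -9
h[-1,1,3] = (-9 - (-5)) / (3 - (-1)) = -1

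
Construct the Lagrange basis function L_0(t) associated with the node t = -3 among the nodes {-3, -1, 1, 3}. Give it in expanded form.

L_0(t) = (t + 1)(t - 1)(t - 3) / [(-2)·(-4)·(-6)]
       = (t^3 - 3t^2 - t + 3) / (-48)

L_0(t) = -(1/48)t^3 + (1/16)t^2 + (1/48)t - 1/16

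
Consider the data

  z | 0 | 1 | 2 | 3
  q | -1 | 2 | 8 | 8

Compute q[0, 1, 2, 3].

q[0,1] = (2 - (-1)) / (1 - 0) = 3
q[1,2] = (8 - 2) / (2 - 1) = 6
q[2,3] = (8 - 8) / (3 - 2) = 0
q[0,1,2] = (6 - 3) / (2 - 0) = 3/2
q[1,2,3] = (0 - 6) / (3 - 1) = -3
q[0,1,2,3] = (-3 - 3/2) / (3 - 0) = -3/2

-3/2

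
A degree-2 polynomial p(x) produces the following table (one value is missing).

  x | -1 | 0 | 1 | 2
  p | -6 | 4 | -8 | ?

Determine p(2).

-42

The 3 known values determine p uniquely (degree ≤ 2).
L_0(2) = (2)·(1)/[(-1)·(-2)] = 1
L_1(2) = (3)·(1)/[(1)·(-1)] = -3
L_2(2) = (3)·(2)/[(2)·(1)] = 3
Sum: (-6)·(1) + 4·(-3) + (-8)·(3) = -42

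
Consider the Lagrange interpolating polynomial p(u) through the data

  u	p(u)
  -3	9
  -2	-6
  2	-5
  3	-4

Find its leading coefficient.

Build the Lagrange basis polynomials:
L_0(u) = (u + 2)(u - 2)(u - 3) / [-30] = -(1/30)u^3 + (1/10)u^2 + (2/15)u - 2/5
L_1(u) = (u + 3)(u - 2)(u - 3) / [20] = (1/20)u^3 - (1/10)u^2 - (9/20)u + 9/10
L_2(u) = (u + 3)(u + 2)(u - 3) / [-20] = -(1/20)u^3 - (1/10)u^2 + (9/20)u + 9/10
L_3(u) = (u + 3)(u + 2)(u - 2) / [30] = (1/30)u^3 + (1/10)u^2 - (2/15)u - 2/5
p(u) = 9·L_0 + (-6)·L_1 + (-5)·L_2 + (-4)·L_3
Only the coefficient of u^3 is needed; take it from each L_i and combine:
9·(-1/30) + (-6)·(1/20) + (-5)·(-1/20) + (-4)·(1/30) = -29/60

-29/60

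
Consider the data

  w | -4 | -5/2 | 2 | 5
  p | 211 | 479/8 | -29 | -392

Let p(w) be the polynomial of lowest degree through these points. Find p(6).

-669

Evaluate each Lagrange basis at w = 6:
L_0(6) = (17/2)·(4)·(1)/[(-3/2)·(-6)·(-9)] = -34/81
L_1(6) = (10)·(4)·(1)/[(3/2)·(-9/2)·(-15/2)] = 64/81
L_2(6) = (10)·(17/2)·(1)/[(6)·(9/2)·(-3)] = -85/81
L_3(6) = (10)·(17/2)·(4)/[(9)·(15/2)·(3)] = 136/81
Sum: 211·(-34/81) + 479/8·(64/81) + (-29)·(-85/81) + (-392)·(136/81) = -669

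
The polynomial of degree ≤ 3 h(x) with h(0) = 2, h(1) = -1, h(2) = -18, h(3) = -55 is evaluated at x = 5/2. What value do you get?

-269/8

L_0(5/2) = (3/2)·(1/2)·(-1/2)/[(-1)·(-2)·(-3)] = 1/16
L_1(5/2) = (5/2)·(1/2)·(-1/2)/[(1)·(-1)·(-2)] = -5/16
L_2(5/2) = (5/2)·(3/2)·(-1/2)/[(2)·(1)·(-1)] = 15/16
L_3(5/2) = (5/2)·(3/2)·(1/2)/[(3)·(2)·(1)] = 5/16
Sum: 2·(1/16) + (-1)·(-5/16) + (-18)·(15/16) + (-55)·(5/16) = -269/8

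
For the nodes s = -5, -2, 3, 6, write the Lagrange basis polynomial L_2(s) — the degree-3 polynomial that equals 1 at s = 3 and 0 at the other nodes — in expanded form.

L_2(s) = (s + 5)(s + 2)(s - 6) / [(8)·(5)·(-3)]
       = (s^3 + s^2 - 32s - 60) / (-120)

L_2(s) = -(1/120)s^3 - (1/120)s^2 + (4/15)s + 1/2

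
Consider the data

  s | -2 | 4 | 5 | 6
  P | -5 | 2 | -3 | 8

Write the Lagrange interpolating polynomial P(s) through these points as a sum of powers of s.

P(s) = (373/336)s^3 - (969/112)s^2 + (865/168)s + 683/14

L_0(s) = (s - 4)(s - 5)(s - 6) / [-336] = -(1/336)s^3 + (5/112)s^2 - (37/168)s + 5/14
L_1(s) = (s + 2)(s - 5)(s - 6) / [12] = (1/12)s^3 - (3/4)s^2 + (2/3)s + 5
L_2(s) = (s + 2)(s - 4)(s - 6) / [-7] = -(1/7)s^3 + (8/7)s^2 - (4/7)s - 48/7
L_3(s) = (s + 2)(s - 4)(s - 5) / [16] = (1/16)s^3 - (7/16)s^2 + (1/8)s + 5/2
P(s) = (-5)·L_0 + 2·L_1 + (-3)·L_2 + 8·L_3
  (-5)·L_0(s) = (5/336)s^3 - (25/112)s^2 + (185/168)s - 25/14
  2·L_1(s) = (1/6)s^3 - (3/2)s^2 + (4/3)s + 10
  (-3)·L_2(s) = (3/7)s^3 - (24/7)s^2 + (12/7)s + 144/7
  8·L_3(s) = (1/2)s^3 - (7/2)s^2 + s + 20
Adding term by term: (373/336)s^3 - (969/112)s^2 + (865/168)s + 683/14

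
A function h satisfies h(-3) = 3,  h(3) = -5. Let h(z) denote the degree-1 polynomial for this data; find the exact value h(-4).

Evaluate each Lagrange basis at z = -4:
L_0(-4) = (-7)/[(-6)] = 7/6
L_1(-4) = (-1)/[(6)] = -1/6
Sum: 3·(7/6) + (-5)·(-1/6) = 13/3

13/3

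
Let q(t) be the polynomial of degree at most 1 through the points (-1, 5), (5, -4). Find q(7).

-7

Evaluate each Lagrange basis at t = 7:
L_0(7) = (2)/[(-6)] = -1/3
L_1(7) = (8)/[(6)] = 4/3
Sum: 5·(-1/3) + (-4)·(4/3) = -7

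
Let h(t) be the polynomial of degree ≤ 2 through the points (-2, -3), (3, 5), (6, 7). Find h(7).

36/5

L_0(7) = (4)·(1)/[(-5)·(-8)] = 1/10
L_1(7) = (9)·(1)/[(5)·(-3)] = -3/5
L_2(7) = (9)·(4)/[(8)·(3)] = 3/2
Sum: (-3)·(1/10) + 5·(-3/5) + 7·(3/2) = 36/5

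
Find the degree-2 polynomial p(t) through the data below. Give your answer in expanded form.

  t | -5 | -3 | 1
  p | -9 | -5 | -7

p(t) = -(5/12)t^2 - (4/3)t - 21/4

Newton's divided differences:
p[-5,-3] = (-5 - (-9)) / (-3 - (-5)) = 2
p[-3,1] = (-7 - (-5)) / (1 - (-3)) = -1/2
p[-5,-3,1] = (-1/2 - 2) / (1 - (-5)) = -5/12
p(t) = -9 + 2·(t + 5) + (-5/12)·(t + 5)(t + 3)
Expanding: p(t) = -(5/12)t^2 - (4/3)t - 21/4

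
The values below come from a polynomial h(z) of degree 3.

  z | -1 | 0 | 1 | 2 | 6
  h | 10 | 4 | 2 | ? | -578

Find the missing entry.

-14

The 4 known values determine h uniquely (degree ≤ 3).
L_0(2) = (2)·(1)·(-4)/[(-1)·(-2)·(-7)] = 4/7
L_1(2) = (3)·(1)·(-4)/[(1)·(-1)·(-6)] = -2
L_2(2) = (3)·(2)·(-4)/[(2)·(1)·(-5)] = 12/5
L_3(2) = (3)·(2)·(1)/[(7)·(6)·(5)] = 1/35
Sum: 10·(4/7) + 4·(-2) + 2·(12/5) + (-578)·(1/35) = -14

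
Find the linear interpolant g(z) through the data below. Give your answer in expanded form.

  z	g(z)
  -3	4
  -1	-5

L_0(z) = (z + 1) / [-2] = -(1/2)z - 1/2
L_1(z) = (z + 3) / [2] = (1/2)z + 3/2
g(z) = 4·L_0 + (-5)·L_1
  4·L_0(z) = -2z - 2
  (-5)·L_1(z) = -(5/2)z - 15/2
Adding term by term: -(9/2)z - 19/2

g(z) = -(9/2)z - 19/2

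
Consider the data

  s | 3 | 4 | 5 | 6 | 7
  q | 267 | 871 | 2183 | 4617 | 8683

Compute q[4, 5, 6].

q[4,5] = (2183 - 871) / (5 - 4) = 1312
q[5,6] = (4617 - 2183) / (6 - 5) = 2434
q[4,5,6] = (2434 - 1312) / (6 - 4) = 561

561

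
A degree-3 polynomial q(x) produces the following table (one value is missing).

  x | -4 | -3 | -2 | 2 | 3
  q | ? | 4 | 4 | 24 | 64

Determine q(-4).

The 4 known values determine q uniquely (degree ≤ 3).
L_0(-4) = (-2)·(-6)·(-7)/[(-1)·(-5)·(-6)] = 14/5
L_1(-4) = (-1)·(-6)·(-7)/[(1)·(-4)·(-5)] = -21/10
L_2(-4) = (-1)·(-2)·(-7)/[(5)·(4)·(-1)] = 7/10
L_3(-4) = (-1)·(-2)·(-6)/[(6)·(5)·(1)] = -2/5
Sum: 4·(14/5) + 4·(-21/10) + 24·(7/10) + 64·(-2/5) = -6

-6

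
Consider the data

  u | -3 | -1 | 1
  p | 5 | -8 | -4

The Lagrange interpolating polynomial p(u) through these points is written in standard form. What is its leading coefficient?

17/8

Build the Lagrange basis polynomials:
L_0(u) = (u + 1)(u - 1) / [8] = (1/8)u^2 - 1/8
L_1(u) = (u + 3)(u - 1) / [-4] = -(1/4)u^2 - (1/2)u + 3/4
L_2(u) = (u + 3)(u + 1) / [8] = (1/8)u^2 + (1/2)u + 3/8
p(u) = 5·L_0 + (-8)·L_1 + (-4)·L_2
Only the coefficient of u^2 is needed; take it from each L_i and combine:
5·(1/8) + (-8)·(-1/4) + (-4)·(1/8) = 17/8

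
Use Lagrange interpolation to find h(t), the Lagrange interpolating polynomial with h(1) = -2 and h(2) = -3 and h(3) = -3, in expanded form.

h(t) = (1/2)t^2 - (5/2)t

Build the Lagrange basis polynomials:
L_0(t) = (t - 2)(t - 3) / [2] = (1/2)t^2 - (5/2)t + 3
L_1(t) = (t - 1)(t - 3) / [-1] = -t^2 + 4t - 3
L_2(t) = (t - 1)(t - 2) / [2] = (1/2)t^2 - (3/2)t + 1
h(t) = (-2)·L_0 + (-3)·L_1 + (-3)·L_2
  (-2)·L_0(t) = -t^2 + 5t - 6
  (-3)·L_1(t) = 3t^2 - 12t + 9
  (-3)·L_2(t) = -(3/2)t^2 + (9/2)t - 3
Adding term by term: (1/2)t^2 - (5/2)t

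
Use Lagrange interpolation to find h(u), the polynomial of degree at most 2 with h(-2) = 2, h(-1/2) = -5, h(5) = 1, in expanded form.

L_0(u) = (u + 1/2)(u - 5) / [21/2] = (2/21)u^2 - (3/7)u - 5/21
L_1(u) = (u + 2)(u - 5) / [-33/4] = -(4/33)u^2 + (4/11)u + 40/33
L_2(u) = (u + 2)(u + 1/2) / [77/2] = (2/77)u^2 + (5/77)u + 2/77
h(u) = 2·L_0 + (-5)·L_1 + 1·L_2
  2·L_0(u) = (4/21)u^2 - (6/7)u - 10/21
  (-5)·L_1(u) = (20/33)u^2 - (20/11)u - 200/33
  1·L_2(u) = (2/77)u^2 + (5/77)u + 2/77
Adding term by term: (190/231)u^2 - (201/77)u - 1504/231

h(u) = (190/231)u^2 - (201/77)u - 1504/231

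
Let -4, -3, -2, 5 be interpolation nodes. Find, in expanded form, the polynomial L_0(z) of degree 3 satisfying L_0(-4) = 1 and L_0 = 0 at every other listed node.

L_0(z) = -(1/18)z^3 + (19/18)z + 5/3

L_0(z) = (z + 3)(z + 2)(z - 5) / [(-1)·(-2)·(-9)]
       = (z^3 - 19z - 30) / (-18)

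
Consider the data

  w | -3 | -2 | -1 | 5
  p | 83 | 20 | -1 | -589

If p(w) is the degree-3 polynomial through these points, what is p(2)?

-52

Evaluate each Lagrange basis at w = 2:
L_0(2) = (4)·(3)·(-3)/[(-1)·(-2)·(-8)] = 9/4
L_1(2) = (5)·(3)·(-3)/[(1)·(-1)·(-7)] = -45/7
L_2(2) = (5)·(4)·(-3)/[(2)·(1)·(-6)] = 5
L_3(2) = (5)·(4)·(3)/[(8)·(7)·(6)] = 5/28
Sum: 83·(9/4) + 20·(-45/7) + (-1)·(5) + (-589)·(5/28) = -52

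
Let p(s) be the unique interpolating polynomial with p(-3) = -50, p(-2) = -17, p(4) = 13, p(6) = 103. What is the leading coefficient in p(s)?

1

The leading coefficient equals the top divided difference p[-3,-2,4,6].
p[-3,-2] = (-17 - (-50)) / (-2 - (-3)) = 33
p[-2,4] = (13 - (-17)) / (4 - (-2)) = 5
p[4,6] = (103 - 13) / (6 - 4) = 45
p[-3,-2,4] = (5 - 33) / (4 - (-3)) = -4
p[-2,4,6] = (45 - 5) / (6 - (-2)) = 5
p[-3,-2,4,6] = (5 - (-4)) / (6 - (-3)) = 1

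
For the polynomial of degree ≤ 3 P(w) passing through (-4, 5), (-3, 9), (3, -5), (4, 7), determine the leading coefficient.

31/84

Build the Lagrange basis polynomials:
L_0(w) = (w + 3)(w - 3)(w - 4) / [-56] = -(1/56)w^3 + (1/14)w^2 + (9/56)w - 9/14
L_1(w) = (w + 4)(w - 3)(w - 4) / [42] = (1/42)w^3 - (1/14)w^2 - (8/21)w + 8/7
L_2(w) = (w + 4)(w + 3)(w - 4) / [-42] = -(1/42)w^3 - (1/14)w^2 + (8/21)w + 8/7
L_3(w) = (w + 4)(w + 3)(w - 3) / [56] = (1/56)w^3 + (1/14)w^2 - (9/56)w - 9/14
P(w) = 5·L_0 + 9·L_1 + (-5)·L_2 + 7·L_3
Only the coefficient of w^3 is needed; take it from each L_i and combine:
5·(-1/56) + 9·(1/42) + (-5)·(-1/42) + 7·(1/56) = 31/84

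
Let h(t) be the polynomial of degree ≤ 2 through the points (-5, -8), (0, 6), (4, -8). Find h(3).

Evaluate each Lagrange basis at t = 3:
L_0(3) = (3)·(-1)/[(-5)·(-9)] = -1/15
L_1(3) = (8)·(-1)/[(5)·(-4)] = 2/5
L_2(3) = (8)·(3)/[(9)·(4)] = 2/3
Sum: (-8)·(-1/15) + 6·(2/5) + (-8)·(2/3) = -12/5

-12/5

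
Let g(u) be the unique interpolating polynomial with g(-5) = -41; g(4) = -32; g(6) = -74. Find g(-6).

Using Newton's divided-difference form:
g[-5,4] = (-32 - (-41)) / (4 - (-5)) = 1
g[4,6] = (-74 - (-32)) / (6 - 4) = -21
g[-5,4,6] = (-21 - 1) / (6 - (-5)) = -2
g(-6) = -41 + 1·(-1) + (-2)·(-1)·(-10) = -62

-62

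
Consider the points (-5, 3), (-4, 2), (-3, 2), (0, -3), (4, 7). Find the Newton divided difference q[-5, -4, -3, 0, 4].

q[-5,-4] = (2 - 3) / (-4 - (-5)) = -1
q[-4,-3] = (2 - 2) / (-3 - (-4)) = 0
q[-3,0] = (-3 - 2) / (0 - (-3)) = -5/3
q[0,4] = (7 - (-3)) / (4 - 0) = 5/2
q[-5,-4,-3] = (0 - (-1)) / (-3 - (-5)) = 1/2
q[-4,-3,0] = (-5/3 - 0) / (0 - (-4)) = -5/12
q[-3,0,4] = (5/2 - (-5/3)) / (4 - (-3)) = 25/42
q[-5,-4,-3,0] = (-5/12 - 1/2) / (0 - (-5)) = -11/60
q[-4,-3,0,4] = (25/42 - (-5/12)) / (4 - (-4)) = 85/672
q[-5,-4,-3,0,4] = (85/672 - (-11/60)) / (4 - (-5)) = 347/10080

347/10080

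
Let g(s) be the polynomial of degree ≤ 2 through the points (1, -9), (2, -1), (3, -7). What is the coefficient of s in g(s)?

29

Build the Lagrange basis polynomials:
L_0(s) = (s - 2)(s - 3) / [2] = (1/2)s^2 - (5/2)s + 3
L_1(s) = (s - 1)(s - 3) / [-1] = -s^2 + 4s - 3
L_2(s) = (s - 1)(s - 2) / [2] = (1/2)s^2 - (3/2)s + 1
g(s) = (-9)·L_0 + (-1)·L_1 + (-7)·L_2
Only the coefficient of s is needed; take it from each L_i and combine:
(-9)·(-5/2) + (-1)·(4) + (-7)·(-3/2) = 29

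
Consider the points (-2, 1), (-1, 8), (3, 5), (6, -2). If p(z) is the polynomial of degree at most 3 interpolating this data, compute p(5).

Using Newton's divided-difference form:
p[-2,-1] = (8 - 1) / (-1 - (-2)) = 7
p[-1,3] = (5 - 8) / (3 - (-1)) = -3/4
p[3,6] = (-2 - 5) / (6 - 3) = -7/3
p[-2,-1,3] = (-3/4 - 7) / (3 - (-2)) = -31/20
p[-1,3,6] = (-7/3 - (-3/4)) / (6 - (-1)) = -19/84
p[-2,-1,3,6] = (-19/84 - (-31/20)) / (6 - (-2)) = 139/840
p(5) = 1 + 7·(7) + (-31/20)·(7)·(6) + (139/840)·(7)·(6)·(2) = -6/5

-6/5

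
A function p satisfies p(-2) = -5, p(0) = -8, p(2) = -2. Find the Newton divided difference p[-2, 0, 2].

9/8

p[-2,0] = (-8 - (-5)) / (0 - (-2)) = -3/2
p[0,2] = (-2 - (-8)) / (2 - 0) = 3
p[-2,0,2] = (3 - (-3/2)) / (2 - (-2)) = 9/8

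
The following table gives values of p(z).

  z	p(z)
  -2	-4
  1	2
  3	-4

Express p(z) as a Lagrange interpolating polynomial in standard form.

L_0(z) = (z - 1)(z - 3) / [15] = (1/15)z^2 - (4/15)z + 1/5
L_1(z) = (z + 2)(z - 3) / [-6] = -(1/6)z^2 + (1/6)z + 1
L_2(z) = (z + 2)(z - 1) / [10] = (1/10)z^2 + (1/10)z - 1/5
p(z) = (-4)·L_0 + 2·L_1 + (-4)·L_2
  (-4)·L_0(z) = -(4/15)z^2 + (16/15)z - 4/5
  2·L_1(z) = -(1/3)z^2 + (1/3)z + 2
  (-4)·L_2(z) = -(2/5)z^2 - (2/5)z + 4/5
Adding term by term: -z^2 + z + 2

p(z) = -z^2 + z + 2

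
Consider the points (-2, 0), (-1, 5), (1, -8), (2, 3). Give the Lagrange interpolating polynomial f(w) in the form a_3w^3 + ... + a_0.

Build the Lagrange basis polynomials:
L_0(w) = (w + 1)(w - 1)(w - 2) / [-12] = -(1/12)w^3 + (1/6)w^2 + (1/12)w - 1/6
L_1(w) = (w + 2)(w - 1)(w - 2) / [6] = (1/6)w^3 - (1/6)w^2 - (2/3)w + 2/3
L_2(w) = (w + 2)(w + 1)(w - 2) / [-6] = -(1/6)w^3 - (1/6)w^2 + (2/3)w + 2/3
L_3(w) = (w + 2)(w + 1)(w - 1) / [12] = (1/12)w^3 + (1/6)w^2 - (1/12)w - 1/6
f(w) = 0·L_0 + 5·L_1 + (-8)·L_2 + 3·L_3
  0·L_0(w) = 0
  5·L_1(w) = (5/6)w^3 - (5/6)w^2 - (10/3)w + 10/3
  (-8)·L_2(w) = (4/3)w^3 + (4/3)w^2 - (16/3)w - 16/3
  3·L_3(w) = (1/4)w^3 + (1/2)w^2 - (1/4)w - 1/2
Adding term by term: (29/12)w^3 + w^2 - (107/12)w - 5/2

f(w) = (29/12)w^3 + w^2 - (107/12)w - 5/2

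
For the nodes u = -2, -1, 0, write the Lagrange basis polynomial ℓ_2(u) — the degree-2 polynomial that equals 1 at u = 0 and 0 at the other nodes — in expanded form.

ℓ_2(u) = (1/2)u^2 + (3/2)u + 1

ℓ_2(u) = (u + 2)(u + 1) / [(2)·(1)]
       = (u^2 + 3u + 2) / (2)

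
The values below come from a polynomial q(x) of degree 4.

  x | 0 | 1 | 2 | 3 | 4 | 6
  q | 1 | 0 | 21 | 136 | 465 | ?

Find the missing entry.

The 5 known values determine q uniquely (degree ≤ 4).
L_0(6) = (5)·(4)·(3)·(2)/[(-1)·(-2)·(-3)·(-4)] = 5
L_1(6) = (6)·(4)·(3)·(2)/[(1)·(-1)·(-2)·(-3)] = -24
L_2(6) = (6)·(5)·(3)·(2)/[(2)·(1)·(-1)·(-2)] = 45
L_3(6) = (6)·(5)·(4)·(2)/[(3)·(2)·(1)·(-1)] = -40
L_4(6) = (6)·(5)·(4)·(3)/[(4)·(3)·(2)·(1)] = 15
Sum: 1·(5) + 0 + 21·(45) + 136·(-40) + 465·(15) = 2485

2485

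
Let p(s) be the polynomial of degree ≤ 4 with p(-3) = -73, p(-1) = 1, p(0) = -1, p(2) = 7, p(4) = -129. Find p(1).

Using Newton's divided-difference form:
p[-3,-1] = (1 - (-73)) / (-1 - (-3)) = 37
p[-1,0] = (-1 - 1) / (0 - (-1)) = -2
p[0,2] = (7 - (-1)) / (2 - 0) = 4
p[2,4] = (-129 - 7) / (4 - 2) = -68
p[-3,-1,0] = (-2 - 37) / (0 - (-3)) = -13
p[-1,0,2] = (4 - (-2)) / (2 - (-1)) = 2
p[0,2,4] = (-68 - 4) / (4 - 0) = -18
p[-3,-1,0,2] = (2 - (-13)) / (2 - (-3)) = 3
p[-1,0,2,4] = (-18 - 2) / (4 - (-1)) = -4
p[-3,-1,0,2,4] = (-4 - 3) / (4 - (-3)) = -1
p(1) = -73 + 37·(4) + (-13)·(4)·(2) + 3·(4)·(2)·(1) + (-1)·(4)·(2)·(1)·(-1) = 3

3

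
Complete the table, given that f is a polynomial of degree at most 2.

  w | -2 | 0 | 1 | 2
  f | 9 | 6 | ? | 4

The 3 known values determine f uniquely (degree ≤ 2).
Evaluate each Lagrange basis at w = 1:
L_0(1) = (1)·(-1)/[(-2)·(-4)] = -1/8
L_1(1) = (3)·(-1)/[(2)·(-2)] = 3/4
L_2(1) = (3)·(1)/[(4)·(2)] = 3/8
Sum: 9·(-1/8) + 6·(3/4) + 4·(3/8) = 39/8

39/8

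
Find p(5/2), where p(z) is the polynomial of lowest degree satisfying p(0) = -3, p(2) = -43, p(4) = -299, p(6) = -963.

Using Newton's divided-difference form:
p[0,2] = (-43 - (-3)) / (2 - 0) = -20
p[2,4] = (-299 - (-43)) / (4 - 2) = -128
p[4,6] = (-963 - (-299)) / (6 - 4) = -332
p[0,2,4] = (-128 - (-20)) / (4 - 0) = -27
p[2,4,6] = (-332 - (-128)) / (6 - 2) = -51
p[0,2,4,6] = (-51 - (-27)) / (6 - 0) = -4
p(5/2) = -3 + (-20)·(5/2) + (-27)·(5/2)·(1/2) + (-4)·(5/2)·(1/2)·(-3/2) = -317/4

-317/4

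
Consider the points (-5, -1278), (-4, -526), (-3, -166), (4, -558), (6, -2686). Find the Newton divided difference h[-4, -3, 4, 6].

-6

h[-4,-3] = (-166 - (-526)) / (-3 - (-4)) = 360
h[-3,4] = (-558 - (-166)) / (4 - (-3)) = -56
h[4,6] = (-2686 - (-558)) / (6 - 4) = -1064
h[-4,-3,4] = (-56 - 360) / (4 - (-4)) = -52
h[-3,4,6] = (-1064 - (-56)) / (6 - (-3)) = -112
h[-4,-3,4,6] = (-112 - (-52)) / (6 - (-4)) = -6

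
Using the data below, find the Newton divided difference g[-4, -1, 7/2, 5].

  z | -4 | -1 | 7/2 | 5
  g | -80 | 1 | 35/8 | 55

g[-4,-1] = (1 - (-80)) / (-1 - (-4)) = 27
g[-1,7/2] = (35/8 - 1) / (7/2 - (-1)) = 3/4
g[7/2,5] = (55 - 35/8) / (5 - 7/2) = 135/4
g[-4,-1,7/2] = (3/4 - 27) / (7/2 - (-4)) = -7/2
g[-1,7/2,5] = (135/4 - 3/4) / (5 - (-1)) = 11/2
g[-4,-1,7/2,5] = (11/2 - (-7/2)) / (5 - (-4)) = 1

1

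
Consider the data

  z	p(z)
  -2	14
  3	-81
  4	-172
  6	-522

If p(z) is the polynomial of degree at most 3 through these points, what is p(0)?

Evaluate each Lagrange basis at z = 0:
L_0(0) = (-3)·(-4)·(-6)/[(-5)·(-6)·(-8)] = 3/10
L_1(0) = (2)·(-4)·(-6)/[(5)·(-1)·(-3)] = 16/5
L_2(0) = (2)·(-3)·(-6)/[(6)·(1)·(-2)] = -3
L_3(0) = (2)·(-3)·(-4)/[(8)·(3)·(2)] = 1/2
Sum: 14·(3/10) + (-81)·(16/5) + (-172)·(-3) + (-522)·(1/2) = 0

0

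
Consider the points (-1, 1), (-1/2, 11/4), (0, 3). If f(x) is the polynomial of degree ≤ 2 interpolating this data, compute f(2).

Evaluate each Lagrange basis at x = 2:
L_0(2) = (5/2)·(2)/[(-1/2)·(-1)] = 10
L_1(2) = (3)·(2)/[(1/2)·(-1/2)] = -24
L_2(2) = (3)·(5/2)/[(1)·(1/2)] = 15
Sum: 1·(10) + 11/4·(-24) + 3·(15) = -11

-11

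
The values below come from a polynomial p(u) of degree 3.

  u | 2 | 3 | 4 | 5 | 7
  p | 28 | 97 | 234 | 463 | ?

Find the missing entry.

The 4 known values determine p uniquely (degree ≤ 3).
L_0(7) = (4)·(3)·(2)/[(-1)·(-2)·(-3)] = -4
L_1(7) = (5)·(3)·(2)/[(1)·(-1)·(-2)] = 15
L_2(7) = (5)·(4)·(2)/[(2)·(1)·(-1)] = -20
L_3(7) = (5)·(4)·(3)/[(3)·(2)·(1)] = 10
Sum: 28·(-4) + 97·(15) + 234·(-20) + 463·(10) = 1293

1293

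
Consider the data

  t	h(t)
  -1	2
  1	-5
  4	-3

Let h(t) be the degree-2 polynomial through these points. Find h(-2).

8

L_0(-2) = (-3)·(-6)/[(-2)·(-5)] = 9/5
L_1(-2) = (-1)·(-6)/[(2)·(-3)] = -1
L_2(-2) = (-1)·(-3)/[(5)·(3)] = 1/5
Sum: 2·(9/5) + (-5)·(-1) + (-3)·(1/5) = 8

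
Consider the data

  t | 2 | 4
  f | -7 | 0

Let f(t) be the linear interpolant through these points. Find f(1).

Evaluate each Lagrange basis at t = 1:
L_0(1) = (-3)/[(-2)] = 3/2
L_1(1) = (-1)/[(2)] = -1/2
Sum: (-7)·(3/2) + 0 = -21/2

-21/2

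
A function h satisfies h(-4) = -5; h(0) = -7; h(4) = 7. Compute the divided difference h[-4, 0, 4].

h[-4,0] = (-7 - (-5)) / (0 - (-4)) = -1/2
h[0,4] = (7 - (-7)) / (4 - 0) = 7/2
h[-4,0,4] = (7/2 - (-1/2)) / (4 - (-4)) = 1/2

1/2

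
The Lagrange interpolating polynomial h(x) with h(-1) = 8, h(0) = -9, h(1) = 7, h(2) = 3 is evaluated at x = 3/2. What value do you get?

L_0(3/2) = (3/2)·(1/2)·(-1/2)/[(-1)·(-2)·(-3)] = 1/16
L_1(3/2) = (5/2)·(1/2)·(-1/2)/[(1)·(-1)·(-2)] = -5/16
L_2(3/2) = (5/2)·(3/2)·(-1/2)/[(2)·(1)·(-1)] = 15/16
L_3(3/2) = (5/2)·(3/2)·(1/2)/[(3)·(2)·(1)] = 5/16
Sum: 8·(1/16) + (-9)·(-5/16) + 7·(15/16) + 3·(5/16) = 173/16

173/16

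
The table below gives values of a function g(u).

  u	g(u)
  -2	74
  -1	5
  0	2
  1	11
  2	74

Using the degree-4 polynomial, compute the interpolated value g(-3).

L_0(-3) = (-2)·(-3)·(-4)·(-5)/[(-1)·(-2)·(-3)·(-4)] = 5
L_1(-3) = (-1)·(-3)·(-4)·(-5)/[(1)·(-1)·(-2)·(-3)] = -10
L_2(-3) = (-1)·(-2)·(-4)·(-5)/[(2)·(1)·(-1)·(-2)] = 10
L_3(-3) = (-1)·(-2)·(-3)·(-5)/[(3)·(2)·(1)·(-1)] = -5
L_4(-3) = (-1)·(-2)·(-3)·(-4)/[(4)·(3)·(2)·(1)] = 1
Sum: 74·(5) + 5·(-10) + 2·(10) + 11·(-5) + 74·(1) = 359

359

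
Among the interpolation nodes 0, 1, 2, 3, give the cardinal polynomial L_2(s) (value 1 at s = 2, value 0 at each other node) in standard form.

L_2(s) = -(1/2)s^3 + 2s^2 - (3/2)s

L_2(s) = s(s - 1)(s - 3) / [(2)·(1)·(-1)]
       = (s^3 - 4s^2 + 3s) / (-2)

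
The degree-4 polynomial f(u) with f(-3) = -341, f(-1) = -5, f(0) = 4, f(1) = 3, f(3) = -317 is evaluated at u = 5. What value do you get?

Evaluate each Lagrange basis at u = 5:
L_0(5) = (6)·(5)·(4)·(2)/[(-2)·(-3)·(-4)·(-6)] = 5/3
L_1(5) = (8)·(5)·(4)·(2)/[(2)·(-1)·(-2)·(-4)] = -20
L_2(5) = (8)·(6)·(4)·(2)/[(3)·(1)·(-1)·(-3)] = 128/3
L_3(5) = (8)·(6)·(5)·(2)/[(4)·(2)·(1)·(-2)] = -30
L_4(5) = (8)·(6)·(5)·(4)/[(6)·(4)·(3)·(2)] = 20/3
Sum: (-341)·(5/3) + (-5)·(-20) + 4·(128/3) + 3·(-30) + (-317)·(20/3) = -2501

-2501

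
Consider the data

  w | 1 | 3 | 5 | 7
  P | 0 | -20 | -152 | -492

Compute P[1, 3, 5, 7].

-2

P[1,3] = (-20 - 0) / (3 - 1) = -10
P[3,5] = (-152 - (-20)) / (5 - 3) = -66
P[5,7] = (-492 - (-152)) / (7 - 5) = -170
P[1,3,5] = (-66 - (-10)) / (5 - 1) = -14
P[3,5,7] = (-170 - (-66)) / (7 - 3) = -26
P[1,3,5,7] = (-26 - (-14)) / (7 - 1) = -2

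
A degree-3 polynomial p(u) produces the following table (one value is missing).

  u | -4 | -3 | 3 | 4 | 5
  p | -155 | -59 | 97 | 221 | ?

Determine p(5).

The 4 known values determine p uniquely (degree ≤ 3).
Evaluate each Lagrange basis at u = 5:
L_0(5) = (8)·(2)·(1)/[(-1)·(-7)·(-8)] = -2/7
L_1(5) = (9)·(2)·(1)/[(1)·(-6)·(-7)] = 3/7
L_2(5) = (9)·(8)·(1)/[(7)·(6)·(-1)] = -12/7
L_3(5) = (9)·(8)·(2)/[(8)·(7)·(1)] = 18/7
Sum: (-155)·(-2/7) + (-59)·(3/7) + 97·(-12/7) + 221·(18/7) = 421

421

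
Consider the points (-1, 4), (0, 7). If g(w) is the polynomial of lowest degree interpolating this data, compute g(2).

L_0(2) = (2)/[(-1)] = -2
L_1(2) = (3)/[(1)] = 3
Sum: 4·(-2) + 7·(3) = 13

13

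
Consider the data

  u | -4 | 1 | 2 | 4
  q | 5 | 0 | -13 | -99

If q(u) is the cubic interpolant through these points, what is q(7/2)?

-545/8

L_0(7/2) = (5/2)·(3/2)·(-1/2)/[(-5)·(-6)·(-8)] = 1/128
L_1(7/2) = (15/2)·(3/2)·(-1/2)/[(5)·(-1)·(-3)] = -3/8
L_2(7/2) = (15/2)·(5/2)·(-1/2)/[(6)·(1)·(-2)] = 25/32
L_3(7/2) = (15/2)·(5/2)·(3/2)/[(8)·(3)·(2)] = 75/128
Sum: 5·(1/128) + 0 + (-13)·(25/32) + (-99)·(75/128) = -545/8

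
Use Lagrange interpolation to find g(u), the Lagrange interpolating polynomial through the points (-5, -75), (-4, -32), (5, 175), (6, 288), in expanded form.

g(u) = u^3 + 2u^2

Build the Lagrange basis polynomials:
L_0(u) = (u + 4)(u - 5)(u - 6) / [-110] = -(1/110)u^3 + (7/110)u^2 + (7/55)u - 12/11
L_1(u) = (u + 5)(u - 5)(u - 6) / [90] = (1/90)u^3 - (1/15)u^2 - (5/18)u + 5/3
L_2(u) = (u + 5)(u + 4)(u - 6) / [-90] = -(1/90)u^3 - (1/30)u^2 + (17/45)u + 4/3
L_3(u) = (u + 5)(u + 4)(u - 5) / [110] = (1/110)u^3 + (2/55)u^2 - (5/22)u - 10/11
g(u) = (-75)·L_0 + (-32)·L_1 + 175·L_2 + 288·L_3
  (-75)·L_0(u) = (15/22)u^3 - (105/22)u^2 - (105/11)u + 900/11
  (-32)·L_1(u) = -(16/45)u^3 + (32/15)u^2 + (80/9)u - 160/3
  175·L_2(u) = -(35/18)u^3 - (35/6)u^2 + (595/9)u + 700/3
  288·L_3(u) = (144/55)u^3 + (576/55)u^2 - (720/11)u - 2880/11
Adding term by term: u^3 + 2u^2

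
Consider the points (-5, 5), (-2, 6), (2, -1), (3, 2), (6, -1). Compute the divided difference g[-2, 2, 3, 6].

g[-2,2] = (-1 - 6) / (2 - (-2)) = -7/4
g[2,3] = (2 - (-1)) / (3 - 2) = 3
g[3,6] = (-1 - 2) / (6 - 3) = -1
g[-2,2,3] = (3 - (-7/4)) / (3 - (-2)) = 19/20
g[2,3,6] = (-1 - 3) / (6 - 2) = -1
g[-2,2,3,6] = (-1 - 19/20) / (6 - (-2)) = -39/160

-39/160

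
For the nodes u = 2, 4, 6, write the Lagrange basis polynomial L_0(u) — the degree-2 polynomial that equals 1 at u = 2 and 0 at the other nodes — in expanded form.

L_0(u) = (1/8)u^2 - (5/4)u + 3

L_0(u) = (u - 4)(u - 6) / [(-2)·(-4)]
       = (u^2 - 10u + 24) / (8)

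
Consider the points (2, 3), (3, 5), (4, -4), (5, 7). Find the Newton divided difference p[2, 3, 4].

-11/2

p[2,3] = (5 - 3) / (3 - 2) = 2
p[3,4] = (-4 - 5) / (4 - 3) = -9
p[2,3,4] = (-9 - 2) / (4 - 2) = -11/2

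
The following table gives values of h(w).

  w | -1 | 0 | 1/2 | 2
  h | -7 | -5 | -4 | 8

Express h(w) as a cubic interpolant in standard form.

h(w) = w^3 + (1/2)w^2 + (3/2)w - 5

Newton's divided differences:
h[-1,0] = (-5 - (-7)) / (0 - (-1)) = 2
h[0,1/2] = (-4 - (-5)) / (1/2 - 0) = 2
h[1/2,2] = (8 - (-4)) / (2 - 1/2) = 8
h[-1,0,1/2] = (2 - 2) / (1/2 - (-1)) = 0
h[0,1/2,2] = (8 - 2) / (2 - 0) = 3
h[-1,0,1/2,2] = (3 - 0) / (2 - (-1)) = 1
h(w) = -7 + 2·(w + 1) + 1·(w + 1)w(w - 1/2)
Expanding: h(w) = w^3 + (1/2)w^2 + (3/2)w - 5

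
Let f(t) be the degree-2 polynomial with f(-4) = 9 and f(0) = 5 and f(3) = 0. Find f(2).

13/7

Using Newton's divided-difference form:
f[-4,0] = (5 - 9) / (0 - (-4)) = -1
f[0,3] = (0 - 5) / (3 - 0) = -5/3
f[-4,0,3] = (-5/3 - (-1)) / (3 - (-4)) = -2/21
f(2) = 9 + (-1)·(6) + (-2/21)·(6)·(2) = 13/7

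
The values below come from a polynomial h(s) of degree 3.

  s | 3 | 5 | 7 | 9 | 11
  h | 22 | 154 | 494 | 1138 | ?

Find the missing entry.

The 4 known values determine h uniquely (degree ≤ 3).
Evaluate each Lagrange basis at s = 11:
L_0(11) = (6)·(4)·(2)/[(-2)·(-4)·(-6)] = -1
L_1(11) = (8)·(4)·(2)/[(2)·(-2)·(-4)] = 4
L_2(11) = (8)·(6)·(2)/[(4)·(2)·(-2)] = -6
L_3(11) = (8)·(6)·(4)/[(6)·(4)·(2)] = 4
Sum: 22·(-1) + 154·(4) + 494·(-6) + 1138·(4) = 2182

2182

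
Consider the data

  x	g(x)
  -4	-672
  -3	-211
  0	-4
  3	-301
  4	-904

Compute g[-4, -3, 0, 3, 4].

g[-4,-3] = (-211 - (-672)) / (-3 - (-4)) = 461
g[-3,0] = (-4 - (-211)) / (0 - (-3)) = 69
g[0,3] = (-301 - (-4)) / (3 - 0) = -99
g[3,4] = (-904 - (-301)) / (4 - 3) = -603
g[-4,-3,0] = (69 - 461) / (0 - (-4)) = -98
g[-3,0,3] = (-99 - 69) / (3 - (-3)) = -28
g[0,3,4] = (-603 - (-99)) / (4 - 0) = -126
g[-4,-3,0,3] = (-28 - (-98)) / (3 - (-4)) = 10
g[-3,0,3,4] = (-126 - (-28)) / (4 - (-3)) = -14
g[-4,-3,0,3,4] = (-14 - 10) / (4 - (-4)) = -3

-3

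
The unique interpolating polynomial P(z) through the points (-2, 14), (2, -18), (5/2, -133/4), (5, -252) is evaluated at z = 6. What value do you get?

Evaluate each Lagrange basis at z = 6:
L_0(6) = (4)·(7/2)·(1)/[(-4)·(-9/2)·(-7)] = -1/9
L_1(6) = (8)·(7/2)·(1)/[(4)·(-1/2)·(-3)] = 14/3
L_2(6) = (8)·(4)·(1)/[(9/2)·(1/2)·(-5/2)] = -256/45
L_3(6) = (8)·(4)·(7/2)/[(7)·(3)·(5/2)] = 32/15
Sum: 14·(-1/9) + (-18)·(14/3) + (-133/4)·(-256/45) + (-252)·(32/15) = -434

-434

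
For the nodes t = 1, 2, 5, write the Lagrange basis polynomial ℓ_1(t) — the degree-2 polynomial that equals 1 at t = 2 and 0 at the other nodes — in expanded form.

ℓ_1(t) = -(1/3)t^2 + 2t - 5/3

ℓ_1(t) = (t - 1)(t - 5) / [(1)·(-3)]
       = (t^2 - 6t + 5) / (-3)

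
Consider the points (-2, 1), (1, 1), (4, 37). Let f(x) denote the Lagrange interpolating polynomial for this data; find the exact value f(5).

57

L_0(5) = (4)·(1)/[(-3)·(-6)] = 2/9
L_1(5) = (7)·(1)/[(3)·(-3)] = -7/9
L_2(5) = (7)·(4)/[(6)·(3)] = 14/9
Sum: 1·(2/9) + 1·(-7/9) + 37·(14/9) = 57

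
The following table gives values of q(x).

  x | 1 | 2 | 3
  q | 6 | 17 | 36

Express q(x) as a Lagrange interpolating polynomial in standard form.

q(x) = 4x^2 - x + 3

L_0(x) = (x - 2)(x - 3) / [2] = (1/2)x^2 - (5/2)x + 3
L_1(x) = (x - 1)(x - 3) / [-1] = -x^2 + 4x - 3
L_2(x) = (x - 1)(x - 2) / [2] = (1/2)x^2 - (3/2)x + 1
q(x) = 6·L_0 + 17·L_1 + 36·L_2
  6·L_0(x) = 3x^2 - 15x + 18
  17·L_1(x) = -17x^2 + 68x - 51
  36·L_2(x) = 18x^2 - 54x + 36
Adding term by term: 4x^2 - x + 3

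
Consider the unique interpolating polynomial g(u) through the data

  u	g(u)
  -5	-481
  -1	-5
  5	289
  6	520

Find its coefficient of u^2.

L_0(u) = (u + 1)(u - 5)(u - 6) / [-440] = -(1/440)u^3 + (1/44)u^2 - (19/440)u - 3/44
L_1(u) = (u + 5)(u - 5)(u - 6) / [168] = (1/168)u^3 - (1/28)u^2 - (25/168)u + 25/28
L_2(u) = (u + 5)(u + 1)(u - 6) / [-60] = -(1/60)u^3 + (31/60)u + 1/2
L_3(u) = (u + 5)(u + 1)(u - 5) / [77] = (1/77)u^3 + (1/77)u^2 - (25/77)u - 25/77
g(u) = (-481)·L_0 + (-5)·L_1 + 289·L_2 + 520·L_3
Only the coefficient of u^2 is needed; take it from each L_i and combine:
(-481)·(1/44) + (-5)·(-1/28) + 289·(0) + 520·(1/77) = -4

-4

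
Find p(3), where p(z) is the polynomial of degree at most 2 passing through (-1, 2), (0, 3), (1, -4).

-42

L_0(3) = (3)·(2)/[(-1)·(-2)] = 3
L_1(3) = (4)·(2)/[(1)·(-1)] = -8
L_2(3) = (4)·(3)/[(2)·(1)] = 6
Sum: 2·(3) + 3·(-8) + (-4)·(6) = -42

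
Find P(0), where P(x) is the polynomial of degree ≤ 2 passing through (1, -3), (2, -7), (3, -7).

Using Newton's divided-difference form:
P[1,2] = (-7 - (-3)) / (2 - 1) = -4
P[2,3] = (-7 - (-7)) / (3 - 2) = 0
P[1,2,3] = (0 - (-4)) / (3 - 1) = 2
P(0) = -3 + (-4)·(-1) + 2·(-1)·(-2) = 5

5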